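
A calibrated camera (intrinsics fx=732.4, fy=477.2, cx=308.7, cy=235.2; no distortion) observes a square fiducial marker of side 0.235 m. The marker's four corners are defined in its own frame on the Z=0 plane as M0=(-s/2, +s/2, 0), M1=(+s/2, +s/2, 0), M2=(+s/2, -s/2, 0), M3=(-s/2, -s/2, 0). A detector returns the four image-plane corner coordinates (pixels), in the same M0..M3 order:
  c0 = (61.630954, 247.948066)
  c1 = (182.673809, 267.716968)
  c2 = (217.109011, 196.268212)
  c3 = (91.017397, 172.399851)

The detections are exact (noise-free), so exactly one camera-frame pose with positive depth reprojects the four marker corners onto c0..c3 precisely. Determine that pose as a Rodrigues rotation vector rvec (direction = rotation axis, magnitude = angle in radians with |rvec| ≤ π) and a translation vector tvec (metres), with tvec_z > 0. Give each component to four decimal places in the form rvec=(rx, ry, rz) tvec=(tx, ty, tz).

rvec=(0.3451, -0.1945, 0.3065) tvec=(-0.3201, -0.0375, 1.3810)

Intrinsics K: fx=732.4, fy=477.2, cx=308.7, cy=235.2
Marker side s = 0.235 m; corners in marker frame (Z=0):
  M0 = (-0.1175, +0.1175, 0)
  M1 = (+0.1175, +0.1175, 0)
  M2 = (+0.1175, -0.1175, 0)
  M3 = (-0.1175, -0.1175, 0)
Detected image corners:
  c0 = (61.630954, 247.948066) px
  c1 = (182.673809, 267.716968) px
  c2 = (217.109011, 196.268212) px
  c3 = (91.017397, 172.399851) px
Planar DLT: solve 8×8 A·h = b for H (H[2,2]=1):
  H  [+549.36688 -105.84368 +138.95064]
  H  [+130.75978 +360.87058 +222.24752]
  H  [+0.17251 +0.21841 +1.00000]
B = K⁻¹H; ‖b₁‖=0.724100, ‖b₂‖=0.724100; λ = 2/(‖b₁‖+‖b₂‖) = 1.381024, sign → tz>0 ⇒ λ=+1.381024
r₁ = λ·B[:,0] = (+0.93548,+0.26100,+0.23824); r₂ = λ·B[:,1] = (-0.32672,+0.89570,+0.30164)
r₃ = r₁×r₂ = (-0.13466,-0.36001,+0.92318); SVD([r₁ r₂ r₃]) → R = UVᵀ:
  R  [+0.93548 -0.32672 -0.13466]
  R  [+0.26100 +0.89570 -0.36001]
  R  [+0.23824 +0.30164 +0.92318]
t = (-0.32008, -0.03748, +1.38102) m
tr R = 2.754355; θ = arccos((tr R − 1)/2) = 0.500845 rad = 28.696°
axis k = ((R−Rᵀ)₃₂, (R−Rᵀ)₁₃, (R−Rᵀ)₂₁) / (2 sinθ) = (+0.688976, -0.388299, +0.611993)
rvec = θ·k = (+0.345070, -0.194477, +0.306514)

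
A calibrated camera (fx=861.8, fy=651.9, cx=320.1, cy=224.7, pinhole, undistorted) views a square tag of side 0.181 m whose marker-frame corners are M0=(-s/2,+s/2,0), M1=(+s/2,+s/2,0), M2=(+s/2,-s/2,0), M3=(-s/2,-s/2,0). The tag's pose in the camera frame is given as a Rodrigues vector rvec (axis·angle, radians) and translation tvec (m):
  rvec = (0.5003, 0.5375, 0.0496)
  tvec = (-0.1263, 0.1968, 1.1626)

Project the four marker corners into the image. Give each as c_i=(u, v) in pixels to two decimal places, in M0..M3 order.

c0=(184.33, 360.81) c1=(289.79, 388.60) c2=(275.34, 305.19) c3=(163.26, 281.58)

Intrinsics K: fx=861.8, fy=651.9, cx=320.1, cy=224.7
Marker side s = 0.181 m; corners in marker frame (Z=0):
  M0 = (-0.0905, +0.0905, 0)
  M1 = (+0.0905, +0.0905, 0)
  M2 = (+0.0905, -0.0905, 0)
  M3 = (-0.0905, -0.0905, 0)
rvec = (0.5003, 0.5375, 0.0496), |rvec| = θ = 0.73598 rad = 42.169°
Rodrigues: sinθ=0.67131, 1−cosθ=0.25883; R = I + sinθ·[k]× + (1−cosθ)·[k]×²:
    [+0.86078 +0.08325 +0.50213]
    [+0.17374 +0.87922 -0.44360]
    [-0.47842 +0.46908 +0.74235]
t = (-0.1263, 0.1968, 1.1626) m
M0: Pc = R·M0+t = (-0.19667, +0.26065, +1.24835); u = 861.8·(-0.19667)/1.24835 + 320.1 = 184.3314, v = 651.9·(+0.26065)/1.24835 + 224.7 = 360.8122
M1: Pc = R·M1+t = (-0.04087, +0.29209, +1.16176); u = 861.8·(-0.04087)/1.16176 + 320.1 = 289.7857, v = 651.9·(+0.29209)/1.16176 + 224.7 = 388.6031
M2: Pc = R·M2+t = (-0.05593, +0.13295, +1.07685); u = 861.8·(-0.05593)/1.07685 + 320.1 = 275.3360, v = 651.9·(+0.13295)/1.07685 + 224.7 = 305.1869
M3: Pc = R·M3+t = (-0.21173, +0.10151, +1.16344); u = 861.8·(-0.21173)/1.16344 + 320.1 = 163.2616, v = 651.9·(+0.10151)/1.16344 + 224.7 = 281.5764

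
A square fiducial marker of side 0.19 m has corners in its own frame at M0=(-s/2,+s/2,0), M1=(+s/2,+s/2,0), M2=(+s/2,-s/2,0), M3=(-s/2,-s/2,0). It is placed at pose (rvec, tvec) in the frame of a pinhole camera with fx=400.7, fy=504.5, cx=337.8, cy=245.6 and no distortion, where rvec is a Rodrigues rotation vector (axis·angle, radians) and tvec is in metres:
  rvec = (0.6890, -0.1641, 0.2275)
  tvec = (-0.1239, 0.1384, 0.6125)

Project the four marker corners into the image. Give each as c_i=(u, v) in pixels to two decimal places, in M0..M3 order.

Intrinsics K: fx=400.7, fy=504.5, cx=337.8, cy=245.6
Marker side s = 0.19 m; corners in marker frame (Z=0):
  M0 = (-0.0950, +0.0950, 0)
  M1 = (+0.0950, +0.0950, 0)
  M2 = (+0.0950, -0.0950, 0)
  M3 = (-0.0950, -0.0950, 0)
rvec = (0.6890, -0.1641, 0.2275), |rvec| = θ = 0.74391 rad = 42.623°
Rodrigues: sinθ=0.67717, 1−cosθ=0.26418; R = I + sinθ·[k]× + (1−cosθ)·[k]×²:
    [+0.96244 -0.26106 -0.07455]
    [+0.15312 +0.74868 -0.64501]
    [+0.22420 +0.60936 +0.76053]
t = (-0.1239, 0.1384, 0.6125) m
M0: Pc = R·M0+t = (-0.24013, +0.19498, +0.64909); u = 400.7·(-0.24013)/0.64909 + 337.8 = 189.5600, v = 504.5·(+0.19498)/0.64909 + 245.6 = 397.1454
M1: Pc = R·M1+t = (-0.05727, +0.22407, +0.69169); u = 400.7·(-0.05727)/0.69169 + 337.8 = 304.6235, v = 504.5·(+0.22407)/0.69169 + 245.6 = 409.0313
M2: Pc = R·M2+t = (-0.00767, +0.08182, +0.57591); u = 400.7·(-0.00767)/0.57591 + 337.8 = 332.4653, v = 504.5·(+0.08182)/0.57591 + 245.6 = 317.2761
M3: Pc = R·M3+t = (-0.19053, +0.05273, +0.53331); u = 400.7·(-0.19053)/0.53331 + 337.8 = 194.6459, v = 504.5·(+0.05273)/0.53331 + 245.6 = 295.4808

c0=(189.56, 397.15) c1=(304.62, 409.03) c2=(332.47, 317.28) c3=(194.65, 295.48)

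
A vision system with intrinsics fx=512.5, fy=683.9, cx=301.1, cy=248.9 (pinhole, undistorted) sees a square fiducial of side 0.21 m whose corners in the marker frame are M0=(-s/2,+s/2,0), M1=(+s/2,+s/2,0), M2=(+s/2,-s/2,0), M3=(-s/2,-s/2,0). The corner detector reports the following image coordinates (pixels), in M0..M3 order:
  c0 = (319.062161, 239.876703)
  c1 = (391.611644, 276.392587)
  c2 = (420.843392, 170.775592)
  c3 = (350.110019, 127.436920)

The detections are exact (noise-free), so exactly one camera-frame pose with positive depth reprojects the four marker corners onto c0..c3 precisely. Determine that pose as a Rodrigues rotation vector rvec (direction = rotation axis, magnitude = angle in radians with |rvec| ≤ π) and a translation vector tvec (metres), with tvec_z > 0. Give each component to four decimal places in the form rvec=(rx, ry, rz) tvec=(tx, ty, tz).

Intrinsics K: fx=512.5, fy=683.9, cx=301.1, cy=248.9
Marker side s = 0.21 m; corners in marker frame (Z=0):
  M0 = (-0.1050, +0.1050, 0)
  M1 = (+0.1050, +0.1050, 0)
  M2 = (+0.1050, -0.1050, 0)
  M3 = (-0.1050, -0.1050, 0)
Detected image corners:
  c0 = (319.062161, 239.876703) px
  c1 = (391.611644, 276.392587) px
  c2 = (420.843392, 170.775592) px
  c3 = (350.110019, 127.436920) px
Planar DLT: solve 8×8 A·h = b for H (H[2,2]=1):
  H  [+450.98261 -141.89529 +371.51567]
  H  [+250.49951 +519.49775 +204.26507]
  H  [+0.29651 +0.00403 +1.00000]
B = K⁻¹H; ‖b₁‖=0.807943, ‖b₂‖=0.807943; λ = 2/(‖b₁‖+‖b₂‖) = 1.237711, sign → tz>0 ⇒ λ=+1.237711
r₁ = λ·B[:,0] = (+0.87353,+0.31978,+0.36700); r₂ = λ·B[:,1] = (-0.34561,+0.93836,+0.00499)
r₃ = r₁×r₂ = (-0.34278,-0.13120,+0.93021); SVD([r₁ r₂ r₃]) → R = UVᵀ:
  R  [+0.87353 -0.34561 -0.34278]
  R  [+0.31978 +0.93836 -0.13120]
  R  [+0.36700 +0.00499 +0.93021]
t = (+0.17006, -0.08078, +1.23771) m
tr R = 2.742098; θ = arccos((tr R − 1)/2) = 0.513462 rad = 29.419°
axis k = ((R−Rᵀ)₃₂, (R−Rᵀ)₁₃, (R−Rᵀ)₂₁) / (2 sinθ) = (+0.138628, -0.722505, +0.677324)
rvec = θ·k = (+0.071180, -0.370979, +0.347781)

rvec=(0.0712, -0.3710, 0.3478) tvec=(0.1701, -0.0808, 1.2377)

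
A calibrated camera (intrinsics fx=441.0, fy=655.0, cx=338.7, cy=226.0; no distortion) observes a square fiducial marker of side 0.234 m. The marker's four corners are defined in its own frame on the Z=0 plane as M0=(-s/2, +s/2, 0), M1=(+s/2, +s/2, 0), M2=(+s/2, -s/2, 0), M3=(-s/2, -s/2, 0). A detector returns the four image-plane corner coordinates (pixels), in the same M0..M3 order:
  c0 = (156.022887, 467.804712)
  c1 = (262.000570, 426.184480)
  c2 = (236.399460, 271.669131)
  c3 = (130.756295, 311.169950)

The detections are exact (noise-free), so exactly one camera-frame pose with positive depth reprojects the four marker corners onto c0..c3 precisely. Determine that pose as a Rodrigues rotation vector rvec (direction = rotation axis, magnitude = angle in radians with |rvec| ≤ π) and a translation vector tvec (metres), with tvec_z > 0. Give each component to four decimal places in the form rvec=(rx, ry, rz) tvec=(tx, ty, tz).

rvec=(-0.0308, -0.0461, -0.2466) tvec=(-0.3095, 0.2094, 0.9603)

Intrinsics K: fx=441.0, fy=655.0, cx=338.7, cy=226.0
Marker side s = 0.234 m; corners in marker frame (Z=0):
  M0 = (-0.1170, +0.1170, 0)
  M1 = (+0.1170, +0.1170, 0)
  M2 = (+0.1170, -0.1170, 0)
  M3 = (-0.1170, -0.1170, 0)
Detected image corners:
  c0 = (156.022887, 467.804712) px
  c1 = (262.000570, 426.184480) px
  c2 = (236.399460, 271.669131) px
  c3 = (130.756295, 311.169950) px
Planar DLT: solve 8×8 A·h = b for H (H[2,2]=1):
  H  [+462.28250 +103.61535 +196.57489]
  H  [-154.31864 +655.26734 +368.84938]
  H  [+0.05147 -0.02588 +1.00000]
B = K⁻¹H; ‖b₁‖=1.041333, ‖b₂‖=1.041333; λ = 2/(‖b₁‖+‖b₂‖) = 0.960307, sign → tz>0 ⇒ λ=+0.960307
r₁ = λ·B[:,0] = (+0.96869,-0.24330,+0.04943); r₂ = λ·B[:,1] = (+0.24472,+0.96928,-0.02486)
r₃ = r₁×r₂ = (-0.04186,+0.03617,+0.99847); SVD([r₁ r₂ r₃]) → R = UVᵀ:
  R  [+0.96869 +0.24472 -0.04186]
  R  [-0.24330 +0.96928 +0.03617]
  R  [+0.04943 -0.02486 +0.99847]
t = (-0.30949, +0.20943, +0.96031) m
tr R = 2.936434; θ = arccos((tr R − 1)/2) = 0.252796 rad = 14.484°
axis k = ((R−Rᵀ)₃₂, (R−Rᵀ)₁₃, (R−Rᵀ)₂₁) / (2 sinθ) = (-0.122002, -0.182496, -0.975608)
rvec = θ·k = (-0.030842, -0.046134, -0.246630)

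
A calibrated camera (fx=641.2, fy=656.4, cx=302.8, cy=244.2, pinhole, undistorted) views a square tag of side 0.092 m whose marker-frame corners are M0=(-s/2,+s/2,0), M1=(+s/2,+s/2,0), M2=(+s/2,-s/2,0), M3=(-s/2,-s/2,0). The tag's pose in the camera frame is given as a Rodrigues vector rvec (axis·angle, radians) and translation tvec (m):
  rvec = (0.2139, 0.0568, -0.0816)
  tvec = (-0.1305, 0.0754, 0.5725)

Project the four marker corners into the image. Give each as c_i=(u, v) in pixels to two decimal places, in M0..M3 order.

c0=(114.02, 382.90) c1=(213.42, 376.53) c2=(201.19, 276.04) c3=(98.52, 283.69)

Intrinsics K: fx=641.2, fy=656.4, cx=302.8, cy=244.2
Marker side s = 0.092 m; corners in marker frame (Z=0):
  M0 = (-0.0460, +0.0460, 0)
  M1 = (+0.0460, +0.0460, 0)
  M2 = (+0.0460, -0.0460, 0)
  M3 = (-0.0460, -0.0460, 0)
rvec = (0.2139, 0.0568, -0.0816), |rvec| = θ = 0.23588 rad = 13.515°
Rodrigues: sinθ=0.23370, 1−cosθ=0.02769; R = I + sinθ·[k]× + (1−cosθ)·[k]×²:
    [+0.99508 +0.08689 +0.04759]
    [-0.07480 +0.97392 -0.21423]
    [-0.06496 +0.20962 +0.97562]
t = (-0.1305, 0.0754, 0.5725) m
M0: Pc = R·M0+t = (-0.17228, +0.12364, +0.58513); u = 641.2·(-0.17228)/0.58513 + 302.8 = 114.0151, v = 656.4·(+0.12364)/0.58513 + 244.2 = 382.9004
M1: Pc = R·M1+t = (-0.08073, +0.11676, +0.57915); u = 641.2·(-0.08073)/0.57915 + 302.8 = 213.4221, v = 656.4·(+0.11676)/0.57915 + 244.2 = 376.5324
M2: Pc = R·M2+t = (-0.08872, +0.02716, +0.55987); u = 641.2·(-0.08872)/0.55987 + 302.8 = 201.1881, v = 656.4·(+0.02716)/0.55987 + 244.2 = 276.0418
M3: Pc = R·M3+t = (-0.18027, +0.03404, +0.56585); u = 641.2·(-0.18027)/0.56585 + 302.8 = 98.5225, v = 656.4·(+0.03404)/0.56585 + 244.2 = 283.6883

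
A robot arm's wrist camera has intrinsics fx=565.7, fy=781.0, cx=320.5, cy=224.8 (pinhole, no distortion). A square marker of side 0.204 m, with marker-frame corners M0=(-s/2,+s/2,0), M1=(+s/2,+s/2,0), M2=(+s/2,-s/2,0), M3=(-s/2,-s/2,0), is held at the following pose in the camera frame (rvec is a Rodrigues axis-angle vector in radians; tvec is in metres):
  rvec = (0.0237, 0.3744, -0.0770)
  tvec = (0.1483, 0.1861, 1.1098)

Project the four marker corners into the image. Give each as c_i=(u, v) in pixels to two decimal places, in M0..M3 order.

c0=(350.94, 425.47) c1=(452.81, 428.94) c2=(444.47, 281.08) c3=(342.98, 287.24)

Intrinsics K: fx=565.7, fy=781.0, cx=320.5, cy=224.8
Marker side s = 0.204 m; corners in marker frame (Z=0):
  M0 = (-0.1020, +0.1020, 0)
  M1 = (+0.1020, +0.1020, 0)
  M2 = (+0.1020, -0.1020, 0)
  M3 = (-0.1020, -0.1020, 0)
rvec = (0.0237, 0.3744, -0.0770), |rvec| = θ = 0.38297 rad = 21.943°
Rodrigues: sinθ=0.37368, 1−cosθ=0.07244; R = I + sinθ·[k]× + (1−cosθ)·[k]×²:
    [+0.92784 +0.07951 +0.36441]
    [-0.07075 +0.99679 -0.03736]
    [-0.36622 +0.00889 +0.93049]
t = (0.1483, 0.1861, 1.1098) m
M0: Pc = R·M0+t = (+0.06177, +0.29499, +1.14806); u = 565.7·(+0.06177)/1.14806 + 320.5 = 350.9374, v = 781.0·(+0.29499)/1.14806 + 224.8 = 425.4747
M1: Pc = R·M1+t = (+0.25105, +0.28056, +1.07335); u = 565.7·(+0.25105)/1.07335 + 320.5 = 452.8134, v = 781.0·(+0.28056)/1.07335 + 224.8 = 428.9405
M2: Pc = R·M2+t = (+0.23483, +0.07721, +1.07154); u = 565.7·(+0.23483)/1.07154 + 320.5 = 444.4737, v = 781.0·(+0.07721)/1.07154 + 224.8 = 281.0756
M3: Pc = R·M3+t = (+0.04555, +0.09164, +1.14625); u = 565.7·(+0.04555)/1.14625 + 320.5 = 342.9801, v = 781.0·(+0.09164)/1.14625 + 224.8 = 287.2415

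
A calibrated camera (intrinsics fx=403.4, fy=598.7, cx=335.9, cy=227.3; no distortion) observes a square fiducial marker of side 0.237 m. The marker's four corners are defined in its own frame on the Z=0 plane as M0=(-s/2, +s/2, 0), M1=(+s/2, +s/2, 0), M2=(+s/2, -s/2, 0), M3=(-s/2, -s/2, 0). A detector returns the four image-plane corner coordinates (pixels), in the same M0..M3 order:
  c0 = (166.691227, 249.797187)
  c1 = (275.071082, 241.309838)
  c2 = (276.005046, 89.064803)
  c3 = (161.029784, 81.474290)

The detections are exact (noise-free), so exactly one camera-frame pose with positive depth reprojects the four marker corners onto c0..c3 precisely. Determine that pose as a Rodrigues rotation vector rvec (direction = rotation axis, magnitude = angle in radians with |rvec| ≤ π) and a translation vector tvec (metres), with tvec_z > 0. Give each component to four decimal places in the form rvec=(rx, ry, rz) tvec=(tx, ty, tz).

rvec=(0.2198, -0.3884, -0.0011) tvec=(-0.2490, -0.0882, 0.8859)

Intrinsics K: fx=403.4, fy=598.7, cx=335.9, cy=227.3
Marker side s = 0.237 m; corners in marker frame (Z=0):
  M0 = (-0.1185, +0.1185, 0)
  M1 = (+0.1185, +0.1185, 0)
  M2 = (+0.1185, -0.1185, 0)
  M3 = (-0.1185, -0.1185, 0)
Detected image corners:
  c0 = (166.691227, 249.797187) px
  c1 = (275.071082, 241.309838) px
  c2 = (276.005046, 89.064803) px
  c3 = (161.029784, 81.474290) px
Planar DLT: solve 8×8 A·h = b for H (H[2,2]=1):
  H  [+563.95110 +62.04982 +222.53793]
  H  [+67.26285 +714.33418 +167.68155]
  H  [+0.42392 +0.24022 +1.00000]
B = K⁻¹H; ‖b₁‖=1.128768, ‖b₂‖=1.128768; λ = 2/(‖b₁‖+‖b₂‖) = 0.885922, sign → tz>0 ⇒ λ=+0.885922
r₁ = λ·B[:,0] = (+0.92580,-0.04305,+0.37556); r₂ = λ·B[:,1] = (-0.04093,+0.97624,+0.21281)
r₃ = r₁×r₂ = (-0.37579,-0.21239,+0.90204); SVD([r₁ r₂ r₃]) → R = UVᵀ:
  R  [+0.92580 -0.04093 -0.37579]
  R  [-0.04305 +0.97624 -0.21239]
  R  [+0.37556 +0.21281 +0.90204]
t = (-0.24896, -0.08822, +0.88592) m
tr R = 2.804071; θ = arccos((tr R − 1)/2) = 0.446335 rad = 25.573°
axis k = ((R−Rᵀ)₃₂, (R−Rᵀ)₁₃, (R−Rᵀ)₂₁) / (2 sinθ) = (+0.492522, -0.870296, -0.002452)
rvec = θ·k = (+0.219830, -0.388443, -0.001095)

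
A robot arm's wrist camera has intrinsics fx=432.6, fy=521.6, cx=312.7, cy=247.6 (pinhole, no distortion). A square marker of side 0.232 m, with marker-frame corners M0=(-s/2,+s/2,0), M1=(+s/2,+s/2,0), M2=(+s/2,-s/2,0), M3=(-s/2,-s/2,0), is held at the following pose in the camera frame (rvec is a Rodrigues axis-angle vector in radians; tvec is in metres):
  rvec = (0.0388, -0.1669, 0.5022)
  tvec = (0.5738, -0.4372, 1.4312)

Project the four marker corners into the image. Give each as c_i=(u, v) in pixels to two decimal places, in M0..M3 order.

Intrinsics K: fx=432.6, fy=521.6, cx=312.7, cy=247.6
Marker side s = 0.232 m; corners in marker frame (Z=0):
  M0 = (-0.1160, +0.1160, 0)
  M1 = (+0.1160, +0.1160, 0)
  M2 = (+0.1160, -0.1160, 0)
  M3 = (-0.1160, -0.1160, 0)
rvec = (0.0388, -0.1669, 0.5022), |rvec| = θ = 0.53063 rad = 30.403°
Rodrigues: sinθ=0.50607, 1−cosθ=0.13751; R = I + sinθ·[k]× + (1−cosθ)·[k]×²:
    [+0.86322 -0.48213 -0.14966]
    [+0.47580 +0.87609 -0.07794]
    [+0.16869 -0.00393 +0.98566]
t = (0.5738, -0.4372, 1.4312) m
M0: Pc = R·M0+t = (+0.41774, -0.39077, +1.41118); u = 432.6·(+0.41774)/1.41118 + 312.7 = 440.7592, v = 521.6·(-0.39077)/1.41118 + 247.6 = 103.1648
M1: Pc = R·M1+t = (+0.61801, -0.28038, +1.45031); u = 432.6·(+0.61801)/1.45031 + 312.7 = 497.0396, v = 521.6·(-0.28038)/1.45031 + 247.6 = 146.7622
M2: Pc = R·M2+t = (+0.72986, -0.48363, +1.45122); u = 432.6·(+0.72986)/1.45122 + 312.7 = 530.2664, v = 521.6·(-0.48363)/1.45122 + 247.6 = 73.7719
M3: Pc = R·M3+t = (+0.52959, -0.59402, +1.41209); u = 432.6·(+0.52959)/1.41209 + 312.7 = 474.9433, v = 521.6·(-0.59402)/1.41209 + 247.6 = 28.1797

c0=(440.76, 103.16) c1=(497.04, 146.76) c2=(530.27, 73.77) c3=(474.94, 28.18)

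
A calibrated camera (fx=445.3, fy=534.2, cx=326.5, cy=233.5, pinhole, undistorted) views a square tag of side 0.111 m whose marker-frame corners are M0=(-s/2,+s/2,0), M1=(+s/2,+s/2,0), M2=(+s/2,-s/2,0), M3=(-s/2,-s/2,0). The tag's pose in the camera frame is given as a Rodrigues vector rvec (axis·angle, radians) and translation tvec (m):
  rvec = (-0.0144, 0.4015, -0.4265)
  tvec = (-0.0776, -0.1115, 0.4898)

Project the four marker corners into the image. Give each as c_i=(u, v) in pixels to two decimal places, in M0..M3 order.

c0=(236.91, 192.89) c1=(317.69, 137.39) c2=(276.24, 25.61) c3=(200.49, 88.99)

Intrinsics K: fx=445.3, fy=534.2, cx=326.5, cy=233.5
Marker side s = 0.111 m; corners in marker frame (Z=0):
  M0 = (-0.0555, +0.0555, 0)
  M1 = (+0.0555, +0.0555, 0)
  M2 = (+0.0555, -0.0555, 0)
  M3 = (-0.0555, -0.0555, 0)
rvec = (-0.0144, 0.4015, -0.4265), |rvec| = θ = 0.58593 rad = 33.571°
Rodrigues: sinθ=0.55297, 1−cosθ=0.16680; R = I + sinθ·[k]× + (1−cosθ)·[k]×²:
    [+0.83330 +0.39970 +0.38190]
    [-0.40532 +0.91152 -0.06961]
    [-0.37593 -0.09679 +0.92158]
t = (-0.0776, -0.1115, 0.4898) m
M0: Pc = R·M0+t = (-0.10166, -0.03842, +0.50529); u = 445.3·(-0.10166)/0.50529 + 326.5 = 236.9058, v = 534.2·(-0.03842)/0.50529 + 233.5 = 192.8870
M1: Pc = R·M1+t = (-0.00917, -0.08341, +0.46356); u = 445.3·(-0.00917)/0.46356 + 326.5 = 317.6929, v = 534.2·(-0.08341)/0.46356 + 233.5 = 137.3850
M2: Pc = R·M2+t = (-0.05354, -0.18458, +0.47431); u = 445.3·(-0.05354)/0.47431 + 326.5 = 276.2387, v = 534.2·(-0.18458)/0.47431 + 233.5 = 25.6071
M3: Pc = R·M3+t = (-0.14603, -0.13959, +0.51604); u = 445.3·(-0.14603)/0.51604 + 326.5 = 200.4858, v = 534.2·(-0.13959)/0.51604 + 233.5 = 88.9923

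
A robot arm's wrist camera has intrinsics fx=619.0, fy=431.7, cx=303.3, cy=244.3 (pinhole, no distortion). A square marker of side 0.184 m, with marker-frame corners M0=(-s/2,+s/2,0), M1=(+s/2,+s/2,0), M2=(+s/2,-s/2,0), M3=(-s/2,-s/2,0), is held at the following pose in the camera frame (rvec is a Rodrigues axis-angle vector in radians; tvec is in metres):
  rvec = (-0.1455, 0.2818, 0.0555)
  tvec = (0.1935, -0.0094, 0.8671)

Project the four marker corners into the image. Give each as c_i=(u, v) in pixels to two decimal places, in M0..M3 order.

c0=(372.46, 282.71) c1=(508.57, 288.39) c2=(512.58, 195.17) c3=(379.98, 194.98)

Intrinsics K: fx=619.0, fy=431.7, cx=303.3, cy=244.3
Marker side s = 0.184 m; corners in marker frame (Z=0):
  M0 = (-0.0920, +0.0920, 0)
  M1 = (+0.0920, +0.0920, 0)
  M2 = (+0.0920, -0.0920, 0)
  M3 = (-0.0920, -0.0920, 0)
rvec = (-0.1455, 0.2818, 0.0555), |rvec| = θ = 0.32197 rad = 18.447°
Rodrigues: sinθ=0.31643, 1−cosθ=0.05138; R = I + sinθ·[k]× + (1−cosθ)·[k]×²:
    [+0.95911 -0.07487 +0.27295]
    [+0.03422 +0.98798 +0.15075]
    [-0.28096 -0.13525 +0.95014]
t = (0.1935, -0.0094, 0.8671) m
M0: Pc = R·M0+t = (+0.09837, +0.07835, +0.88051); u = 619.0·(+0.09837)/0.88051 + 303.3 = 372.4573, v = 431.7·(+0.07835)/0.88051 + 244.3 = 282.7118
M1: Pc = R·M1+t = (+0.27485, +0.08464, +0.82881); u = 619.0·(+0.27485)/0.82881 + 303.3 = 508.5730, v = 431.7·(+0.08464)/0.82881 + 244.3 = 288.3875
M2: Pc = R·M2+t = (+0.28863, -0.09715, +0.85369); u = 619.0·(+0.28863)/0.85369 + 303.3 = 512.5781, v = 431.7·(-0.09715)/0.85369 + 244.3 = 195.1749
M3: Pc = R·M3+t = (+0.11215, -0.10344, +0.90539); u = 619.0·(+0.11215)/0.90539 + 303.3 = 379.9750, v = 431.7·(-0.10344)/0.90539 + 244.3 = 194.9775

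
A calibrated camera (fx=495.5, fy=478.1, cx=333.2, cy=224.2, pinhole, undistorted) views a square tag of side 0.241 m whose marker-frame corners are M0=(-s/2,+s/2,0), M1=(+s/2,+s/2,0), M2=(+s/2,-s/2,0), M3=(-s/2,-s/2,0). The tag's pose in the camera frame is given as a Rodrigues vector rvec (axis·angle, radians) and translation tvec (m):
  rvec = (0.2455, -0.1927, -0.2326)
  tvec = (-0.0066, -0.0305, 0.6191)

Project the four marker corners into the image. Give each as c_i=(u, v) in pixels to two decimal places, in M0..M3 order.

c0=(256.95, 310.02) c1=(431.57, 262.07) c2=(401.76, 86.85) c3=(205.75, 128.26)

Intrinsics K: fx=495.5, fy=478.1, cx=333.2, cy=224.2
Marker side s = 0.241 m; corners in marker frame (Z=0):
  M0 = (-0.1205, +0.1205, 0)
  M1 = (+0.1205, +0.1205, 0)
  M2 = (+0.1205, -0.1205, 0)
  M3 = (-0.1205, -0.1205, 0)
rvec = (0.2455, -0.1927, -0.2326), |rvec| = θ = 0.38924 rad = 22.302°
Rodrigues: sinθ=0.37948, 1−cosθ=0.07480; R = I + sinθ·[k]× + (1−cosθ)·[k]×²:
    [+0.95496 +0.20341 -0.21606]
    [-0.25013 +0.94353 -0.21722]
    [+0.15968 +0.26148 +0.95191]
t = (-0.0066, -0.0305, 0.6191) m
M0: Pc = R·M0+t = (-0.09716, +0.11334, +0.63137); u = 495.5·(-0.09716)/0.63137 + 333.2 = 256.9478, v = 478.1·(+0.11334)/0.63137 + 224.2 = 310.0232
M1: Pc = R·M1+t = (+0.13298, +0.05306, +0.66985); u = 495.5·(+0.13298)/0.66985 + 333.2 = 431.5704, v = 478.1·(+0.05306)/0.66985 + 224.2 = 262.0678
M2: Pc = R·M2+t = (+0.08396, -0.17434, +0.60683); u = 495.5·(+0.08396)/0.60683 + 333.2 = 401.7568, v = 478.1·(-0.17434)/0.60683 + 224.2 = 86.8475
M3: Pc = R·M3+t = (-0.14618, -0.11406, +0.56835); u = 495.5·(-0.14618)/0.56835 + 333.2 = 205.7542, v = 478.1·(-0.11406)/0.56835 + 224.2 = 128.2561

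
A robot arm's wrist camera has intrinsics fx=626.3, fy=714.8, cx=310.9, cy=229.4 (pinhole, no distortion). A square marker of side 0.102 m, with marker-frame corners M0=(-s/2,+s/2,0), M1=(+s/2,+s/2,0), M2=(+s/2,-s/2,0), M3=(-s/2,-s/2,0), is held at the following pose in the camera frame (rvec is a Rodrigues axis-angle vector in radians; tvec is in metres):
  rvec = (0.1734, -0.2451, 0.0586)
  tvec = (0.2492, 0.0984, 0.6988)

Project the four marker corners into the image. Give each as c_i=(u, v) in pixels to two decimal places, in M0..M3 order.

c0=(487.44, 380.36) c1=(567.24, 378.79) c2=(580.49, 280.35) c3=(499.21, 278.31)

Intrinsics K: fx=626.3, fy=714.8, cx=310.9, cy=229.4
Marker side s = 0.102 m; corners in marker frame (Z=0):
  M0 = (-0.0510, +0.0510, 0)
  M1 = (+0.0510, +0.0510, 0)
  M2 = (+0.0510, -0.0510, 0)
  M3 = (-0.0510, -0.0510, 0)
rvec = (0.1734, -0.2451, 0.0586), |rvec| = θ = 0.30590 rad = 17.527°
Rodrigues: sinθ=0.30115, 1−cosθ=0.04642; R = I + sinθ·[k]× + (1−cosθ)·[k]×²:
    [+0.96849 -0.07878 -0.23625]
    [+0.03661 +0.98338 -0.17783]
    [+0.24634 +0.16358 +0.95528]
t = (0.2492, 0.0984, 0.6988) m
M0: Pc = R·M0+t = (+0.19579, +0.14669, +0.69458); u = 626.3·(+0.19579)/0.69458 + 310.9 = 487.4426, v = 714.8·(+0.14669)/0.69458 + 229.4 = 380.3558
M1: Pc = R·M1+t = (+0.29458, +0.15042, +0.71971); u = 626.3·(+0.29458)/0.71971 + 310.9 = 567.2446, v = 714.8·(+0.15042)/0.71971 + 229.4 = 378.7939
M2: Pc = R·M2+t = (+0.30261, +0.05011, +0.70302); u = 626.3·(+0.30261)/0.70302 + 310.9 = 580.4869, v = 714.8·(+0.05011)/0.70302 + 229.4 = 280.3542
M3: Pc = R·M3+t = (+0.20382, +0.04638, +0.67789); u = 626.3·(+0.20382)/0.67789 + 310.9 = 499.2114, v = 714.8·(+0.04638)/0.67789 + 229.4 = 278.3058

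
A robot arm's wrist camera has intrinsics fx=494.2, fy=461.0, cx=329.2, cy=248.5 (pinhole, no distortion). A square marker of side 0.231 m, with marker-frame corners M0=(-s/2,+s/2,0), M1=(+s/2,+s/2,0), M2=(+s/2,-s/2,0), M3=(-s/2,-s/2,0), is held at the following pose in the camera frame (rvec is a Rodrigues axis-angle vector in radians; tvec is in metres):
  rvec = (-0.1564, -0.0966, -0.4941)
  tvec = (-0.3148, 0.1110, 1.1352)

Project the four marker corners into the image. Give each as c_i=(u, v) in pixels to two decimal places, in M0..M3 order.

Intrinsics K: fx=494.2, fy=461.0, cx=329.2, cy=248.5
Marker side s = 0.231 m; corners in marker frame (Z=0):
  M0 = (-0.1155, +0.1155, 0)
  M1 = (+0.1155, +0.1155, 0)
  M2 = (+0.1155, -0.1155, 0)
  M3 = (-0.1155, -0.1155, 0)
rvec = (-0.1564, -0.0966, -0.4941), |rvec| = θ = 0.52719 rad = 30.206°
Rodrigues: sinθ=0.50311, 1−cosθ=0.13577; R = I + sinθ·[k]× + (1−cosθ)·[k]×²:
    [+0.87617 +0.47891 -0.05444]
    [-0.46415 +0.86878 +0.17257]
    [+0.12994 -0.12594 +0.98349]
t = (-0.3148, 0.1110, 1.1352) m
M0: Pc = R·M0+t = (-0.36068, +0.26495, +1.10565); u = 494.2·(-0.36068)/1.10565 + 329.2 = 167.9820, v = 461.0·(+0.26495)/1.10565 + 248.5 = 358.9726
M1: Pc = R·M1+t = (-0.15829, +0.15774, +1.13566); u = 494.2·(-0.15829)/1.13566 + 329.2 = 260.3188, v = 461.0·(+0.15774)/1.13566 + 248.5 = 312.5296
M2: Pc = R·M2+t = (-0.26892, -0.04295, +1.16475); u = 494.2·(-0.26892)/1.16475 + 329.2 = 215.1002, v = 461.0·(-0.04295)/1.16475 + 248.5 = 231.4993
M3: Pc = R·M3+t = (-0.47131, +0.06426, +1.13474); u = 494.2·(-0.47131)/1.13474 + 329.2 = 123.9345, v = 461.0·(+0.06426)/1.13474 + 248.5 = 274.6082

c0=(167.98, 358.97) c1=(260.32, 312.53) c2=(215.10, 231.50) c3=(123.93, 274.61)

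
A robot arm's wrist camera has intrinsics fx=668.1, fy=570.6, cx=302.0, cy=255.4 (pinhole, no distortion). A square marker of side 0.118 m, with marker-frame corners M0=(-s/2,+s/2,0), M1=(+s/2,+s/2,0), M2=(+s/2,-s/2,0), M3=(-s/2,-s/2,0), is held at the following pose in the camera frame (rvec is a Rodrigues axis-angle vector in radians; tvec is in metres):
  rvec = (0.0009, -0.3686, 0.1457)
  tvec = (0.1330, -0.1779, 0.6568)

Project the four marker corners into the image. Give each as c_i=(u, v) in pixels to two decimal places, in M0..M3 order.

c0=(375.95, 140.33) c1=(478.83, 161.64) c2=(494.52, 64.01) c3=(393.18, 36.30)

Intrinsics K: fx=668.1, fy=570.6, cx=302.0, cy=255.4
Marker side s = 0.118 m; corners in marker frame (Z=0):
  M0 = (-0.0590, +0.0590, 0)
  M1 = (+0.0590, +0.0590, 0)
  M2 = (+0.0590, -0.0590, 0)
  M3 = (-0.0590, -0.0590, 0)
rvec = (0.0009, -0.3686, 0.1457), |rvec| = θ = 0.39635 rad = 22.709°
Rodrigues: sinθ=0.38606, 1−cosθ=0.07752; R = I + sinθ·[k]× + (1−cosθ)·[k]×²:
    [+0.92248 -0.14208 -0.35896]
    [+0.14175 +0.98952 -0.02738]
    [+0.35909 -0.02563 +0.93295]
t = (0.1330, -0.1779, 0.6568) m
M0: Pc = R·M0+t = (+0.07019, -0.12788, +0.63410); u = 668.1·(+0.07019)/0.63410 + 302.0 = 375.9547, v = 570.6·(-0.12788)/0.63410 + 255.4 = 140.3252
M1: Pc = R·M1+t = (+0.17904, -0.11115, +0.67647); u = 668.1·(+0.17904)/0.67647 + 302.0 = 478.8270, v = 570.6·(-0.11115)/0.67647 + 255.4 = 161.6419
M2: Pc = R·M2+t = (+0.19581, -0.22792, +0.67950); u = 668.1·(+0.19581)/0.67950 + 302.0 = 494.5241, v = 570.6·(-0.22792)/0.67950 + 255.4 = 64.0083
M3: Pc = R·M3+t = (+0.08696, -0.24465, +0.63713); u = 668.1·(+0.08696)/0.63713 + 302.0 = 393.1840, v = 570.6·(-0.24465)/0.63713 + 255.4 = 36.2995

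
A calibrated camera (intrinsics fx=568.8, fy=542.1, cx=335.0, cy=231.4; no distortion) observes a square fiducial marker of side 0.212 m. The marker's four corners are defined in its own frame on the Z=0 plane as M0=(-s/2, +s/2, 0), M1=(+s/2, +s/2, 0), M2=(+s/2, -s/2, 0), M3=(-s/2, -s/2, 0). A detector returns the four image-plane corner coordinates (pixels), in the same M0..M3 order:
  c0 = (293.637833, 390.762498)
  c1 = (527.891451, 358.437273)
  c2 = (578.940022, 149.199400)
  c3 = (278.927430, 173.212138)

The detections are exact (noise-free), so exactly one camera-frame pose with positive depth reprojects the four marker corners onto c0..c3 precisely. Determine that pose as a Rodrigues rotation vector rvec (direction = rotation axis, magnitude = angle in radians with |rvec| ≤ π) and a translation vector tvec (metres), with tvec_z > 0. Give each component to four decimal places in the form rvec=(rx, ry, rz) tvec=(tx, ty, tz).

Intrinsics K: fx=568.8, fy=542.1, cx=335.0, cy=231.4
Marker side s = 0.212 m; corners in marker frame (Z=0):
  M0 = (-0.1060, +0.1060, 0)
  M1 = (+0.1060, +0.1060, 0)
  M2 = (+0.1060, -0.1060, 0)
  M3 = (-0.1060, -0.1060, 0)
Detected image corners:
  c0 = (293.637833, 390.762498) px
  c1 = (527.891451, 358.437273) px
  c2 = (578.940022, 149.199400) px
  c3 = (278.927430, 173.212138) px
Planar DLT: solve 8×8 A·h = b for H (H[2,2]=1):
  H  [+1383.37271 +405.92863 +423.52356]
  H  [-44.22654 +1323.14357 +280.78928]
  H  [+0.34008 +1.18429 +1.00000]
B = K⁻¹H; ‖b₁‖=2.268919, ‖b₂‖=2.268919; λ = 2/(‖b₁‖+‖b₂‖) = 0.440738, sign → tz>0 ⇒ λ=+0.440738
r₁ = λ·B[:,0] = (+0.98364,-0.09994,+0.14988); r₂ = λ·B[:,1] = (+0.00712,+0.85294,+0.52196)
r₃ = r₁×r₂ = (-0.18001,-0.51235,+0.83970); SVD([r₁ r₂ r₃]) → R = UVᵀ:
  R  [+0.98364 +0.00712 -0.18001]
  R  [-0.09994 +0.85294 -0.51235]
  R  [+0.14988 +0.52196 +0.83970]
t = (+0.06859, +0.04015, +0.44074) m
tr R = 2.676276; θ = arccos((tr R − 1)/2) = 0.576936 rad = 33.056°
axis k = ((R−Rᵀ)₃₂, (R−Rᵀ)₁₃, (R−Rᵀ)₂₁) / (2 sinθ) = (+0.948117, -0.302397, -0.098137)
rvec = θ·k = (+0.547002, -0.174463, -0.056619)

rvec=(0.5470, -0.1745, -0.0566) tvec=(0.0686, 0.0402, 0.4407)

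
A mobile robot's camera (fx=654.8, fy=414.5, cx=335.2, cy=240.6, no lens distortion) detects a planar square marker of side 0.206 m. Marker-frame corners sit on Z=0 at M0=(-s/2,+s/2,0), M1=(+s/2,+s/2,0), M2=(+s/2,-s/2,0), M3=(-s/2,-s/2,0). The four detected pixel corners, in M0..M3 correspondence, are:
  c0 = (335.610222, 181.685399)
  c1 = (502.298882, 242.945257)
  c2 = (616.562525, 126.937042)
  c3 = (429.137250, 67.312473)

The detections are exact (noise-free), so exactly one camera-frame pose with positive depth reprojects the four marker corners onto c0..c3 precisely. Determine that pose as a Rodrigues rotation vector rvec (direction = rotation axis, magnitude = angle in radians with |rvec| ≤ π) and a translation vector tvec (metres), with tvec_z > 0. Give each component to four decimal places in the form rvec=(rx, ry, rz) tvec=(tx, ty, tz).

Intrinsics K: fx=654.8, fy=414.5, cx=335.2, cy=240.6
Marker side s = 0.206 m; corners in marker frame (Z=0):
  M0 = (-0.1030, +0.1030, 0)
  M1 = (+0.1030, +0.1030, 0)
  M2 = (+0.1030, -0.1030, 0)
  M3 = (-0.1030, -0.1030, 0)
Detected image corners:
  c0 = (335.610222, 181.685399) px
  c1 = (502.298882, 242.945257) px
  c2 = (616.562525, 126.937042) px
  c3 = (429.137250, 67.312473) px
Planar DLT: solve 8×8 A·h = b for H (H[2,2]=1):
  H  [+725.18595 -312.75184 +466.18149]
  H  [+250.13134 +621.53492 +156.24136]
  H  [-0.28078 +0.40378 +1.00000]
B = K⁻¹H; ‖b₁‖=1.493932, ‖b₂‖=1.493932; λ = 2/(‖b₁‖+‖b₂‖) = 0.669375, sign → tz>0 ⇒ λ=+0.669375
r₁ = λ·B[:,0] = (+0.83754,+0.51303,-0.18795); r₂ = λ·B[:,1] = (-0.45807,+0.84683,+0.27028)
r₃ = r₁×r₂ = (+0.29782,-0.14027,+0.94426); SVD([r₁ r₂ r₃]) → R = UVᵀ:
  R  [+0.83754 -0.45807 +0.29782]
  R  [+0.51303 +0.84683 -0.14027]
  R  [-0.18795 +0.27028 +0.94426]
t = (+0.13390, -0.13623, +0.66937) m
tr R = 2.628629; θ = arccos((tr R − 1)/2) = 0.619249 rad = 35.480°
axis k = ((R−Rᵀ)₃₂, (R−Rᵀ)₁₃, (R−Rᵀ)₂₁) / (2 sinθ) = (+0.353665, +0.418461, +0.836547)
rvec = θ·k = (+0.219007, +0.259131, +0.518031)

rvec=(0.2190, 0.2591, 0.5180) tvec=(0.1339, -0.1362, 0.6694)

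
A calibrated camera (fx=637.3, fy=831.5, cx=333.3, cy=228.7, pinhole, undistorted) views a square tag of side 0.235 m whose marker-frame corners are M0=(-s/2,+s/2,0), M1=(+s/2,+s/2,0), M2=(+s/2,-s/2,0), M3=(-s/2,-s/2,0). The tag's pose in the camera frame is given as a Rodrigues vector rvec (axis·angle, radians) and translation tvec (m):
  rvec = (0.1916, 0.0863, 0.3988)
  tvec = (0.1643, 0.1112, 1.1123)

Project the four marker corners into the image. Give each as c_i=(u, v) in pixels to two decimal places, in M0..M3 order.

Intrinsics K: fx=637.3, fy=831.5, cx=333.3, cy=228.7
Marker side s = 0.235 m; corners in marker frame (Z=0):
  M0 = (-0.1175, +0.1175, 0)
  M1 = (+0.1175, +0.1175, 0)
  M2 = (+0.1175, -0.1175, 0)
  M3 = (-0.1175, -0.1175, 0)
rvec = (0.1916, 0.0863, 0.3988), |rvec| = θ = 0.45078 rad = 25.828°
Rodrigues: sinθ=0.43566, 1−cosθ=0.09989; R = I + sinθ·[k]× + (1−cosθ)·[k]×²:
    [+0.91816 -0.37730 +0.12097]
    [+0.39356 +0.90377 -0.16826]
    [-0.04584 +0.20210 +0.97829]
t = (0.1643, 0.1112, 1.1123) m
M0: Pc = R·M0+t = (+0.01208, +0.17115, +1.14143); u = 637.3·(+0.01208)/1.14143 + 333.3 = 340.0468, v = 831.5·(+0.17115)/1.14143 + 228.7 = 353.3776
M1: Pc = R·M1+t = (+0.22785, +0.26364, +1.13066); u = 637.3·(+0.22785)/1.13066 + 333.3 = 461.7286, v = 831.5·(+0.26364)/1.13066 + 228.7 = 422.5811
M2: Pc = R·M2+t = (+0.31652, +0.05125, +1.08317); u = 637.3·(+0.31652)/1.08317 + 333.3 = 519.5278, v = 831.5·(+0.05125)/1.08317 + 228.7 = 268.0425
M3: Pc = R·M3+t = (+0.10075, -0.04124, +1.09394); u = 637.3·(+0.10075)/1.09394 + 333.3 = 391.9940, v = 831.5·(-0.04124)/1.09394 + 228.7 = 197.3565

c0=(340.05, 353.38) c1=(461.73, 422.58) c2=(519.53, 268.04) c3=(391.99, 197.36)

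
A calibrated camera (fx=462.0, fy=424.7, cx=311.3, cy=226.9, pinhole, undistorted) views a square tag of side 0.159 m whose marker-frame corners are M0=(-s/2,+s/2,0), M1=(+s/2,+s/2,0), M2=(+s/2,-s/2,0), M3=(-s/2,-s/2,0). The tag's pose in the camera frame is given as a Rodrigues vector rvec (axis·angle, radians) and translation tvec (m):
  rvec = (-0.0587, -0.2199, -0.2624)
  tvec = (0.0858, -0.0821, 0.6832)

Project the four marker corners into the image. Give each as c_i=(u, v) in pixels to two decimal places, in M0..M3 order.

c0=(333.50, 236.18) c1=(431.42, 211.47) c2=(403.10, 118.99) c3=(304.35, 138.61)

Intrinsics K: fx=462.0, fy=424.7, cx=311.3, cy=226.9
Marker side s = 0.159 m; corners in marker frame (Z=0):
  M0 = (-0.0795, +0.0795, 0)
  M1 = (+0.0795, +0.0795, 0)
  M2 = (+0.0795, -0.0795, 0)
  M3 = (-0.0795, -0.0795, 0)
rvec = (-0.0587, -0.2199, -0.2624), |rvec| = θ = 0.34735 rad = 19.902°
Rodrigues: sinθ=0.34041, 1−cosθ=0.05972; R = I + sinθ·[k]× + (1−cosθ)·[k]×²:
    [+0.94198 +0.26354 -0.20788]
    [-0.25077 +0.96421 +0.08609]
    [+0.22313 -0.02896 +0.97436]
t = (0.0858, -0.0821, 0.6832) m
M0: Pc = R·M0+t = (+0.03186, +0.01449, +0.66316); u = 462.0·(+0.03186)/0.66316 + 311.3 = 333.4987, v = 424.7·(+0.01449)/0.66316 + 226.9 = 236.1802
M1: Pc = R·M1+t = (+0.18164, -0.02538, +0.69864); u = 462.0·(+0.18164)/0.69864 + 311.3 = 431.4160, v = 424.7·(-0.02538)/0.69864 + 226.9 = 211.4709
M2: Pc = R·M2+t = (+0.13974, -0.17869, +0.70324); u = 462.0·(+0.13974)/0.70324 + 311.3 = 403.1005, v = 424.7·(-0.17869)/0.70324 + 226.9 = 118.9855
M3: Pc = R·M3+t = (-0.01004, -0.13882, +0.66776); u = 462.0·(-0.01004)/0.66776 + 311.3 = 304.3542, v = 424.7·(-0.13882)/0.66776 + 226.9 = 138.6107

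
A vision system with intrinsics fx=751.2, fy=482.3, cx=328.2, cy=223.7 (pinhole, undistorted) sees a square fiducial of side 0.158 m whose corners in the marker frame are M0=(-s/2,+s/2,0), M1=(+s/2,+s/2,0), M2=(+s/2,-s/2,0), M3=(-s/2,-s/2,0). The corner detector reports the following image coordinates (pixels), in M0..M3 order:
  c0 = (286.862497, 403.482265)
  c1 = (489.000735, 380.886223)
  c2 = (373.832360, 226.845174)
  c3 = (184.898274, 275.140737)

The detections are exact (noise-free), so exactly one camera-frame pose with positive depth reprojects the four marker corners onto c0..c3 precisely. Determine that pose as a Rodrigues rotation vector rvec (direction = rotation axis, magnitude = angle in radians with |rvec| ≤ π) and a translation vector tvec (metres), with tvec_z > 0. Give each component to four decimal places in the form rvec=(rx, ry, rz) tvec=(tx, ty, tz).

rvec=(0.2112, 0.5284, -0.4151) tvec=(-0.0015, 0.0995, 0.4776)

Intrinsics K: fx=751.2, fy=482.3, cx=328.2, cy=223.7
Marker side s = 0.158 m; corners in marker frame (Z=0):
  M0 = (-0.0790, +0.0790, 0)
  M1 = (+0.0790, +0.0790, 0)
  M2 = (+0.0790, -0.0790, 0)
  M3 = (-0.0790, -0.0790, 0)
Detected image corners:
  c0 = (286.862497, 403.482265) px
  c1 = (489.000735, 380.886223) px
  c2 = (373.832360, 226.845174) px
  c3 = (184.898274, 275.140737) px
Planar DLT: solve 8×8 A·h = b for H (H[2,2]=1):
  H  [+869.41835 +745.62957 +325.91063]
  H  [-578.58168 +946.41778 +324.17493]
  H  [-1.10526 +0.18627 +1.00000]
B = K⁻¹H; ‖b₁‖=2.093801, ‖b₂‖=2.093801; λ = 2/(‖b₁‖+‖b₂‖) = 0.477600, sign → tz>0 ⇒ λ=+0.477600
r₁ = λ·B[:,0] = (+0.78339,-0.32811,-0.52787); r₂ = λ·B[:,1] = (+0.43519,+0.89593,+0.08896)
r₃ = r₁×r₂ = (+0.44375,-0.29942,+0.84465); SVD([r₁ r₂ r₃]) → R = UVᵀ:
  R  [+0.78339 +0.43519 +0.44375]
  R  [-0.32811 +0.89593 -0.29942]
  R  [-0.52787 +0.08896 +0.84465]
t = (-0.00146, +0.09950, +0.47760) m
tr R = 2.523974; θ = arccos((tr R − 1)/2) = 0.704421 rad = 40.360°
axis k = ((R−Rᵀ)₃₂, (R−Rᵀ)₁₃, (R−Rᵀ)₂₁) / (2 sinθ) = (+0.299866, +0.750177, -0.589335)
rvec = θ·k = (+0.211232, +0.528440, -0.415140)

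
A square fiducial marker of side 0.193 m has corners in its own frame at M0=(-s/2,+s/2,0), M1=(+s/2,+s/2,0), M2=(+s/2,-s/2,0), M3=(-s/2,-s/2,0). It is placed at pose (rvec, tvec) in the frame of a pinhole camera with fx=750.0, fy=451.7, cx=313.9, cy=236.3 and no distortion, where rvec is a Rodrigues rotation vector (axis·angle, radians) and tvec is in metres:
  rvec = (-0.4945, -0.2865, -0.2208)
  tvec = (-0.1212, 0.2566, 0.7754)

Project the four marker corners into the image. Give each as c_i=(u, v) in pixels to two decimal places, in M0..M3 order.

c0=(116.44, 463.12) c1=(309.79, 428.89) c2=(263.11, 321.73) c3=(86.66, 343.85)

Intrinsics K: fx=750.0, fy=451.7, cx=313.9, cy=236.3
Marker side s = 0.193 m; corners in marker frame (Z=0):
  M0 = (-0.0965, +0.0965, 0)
  M1 = (+0.0965, +0.0965, 0)
  M2 = (+0.0965, -0.0965, 0)
  M3 = (-0.0965, -0.0965, 0)
rvec = (-0.4945, -0.2865, -0.2208), |rvec| = θ = 0.61267 rad = 35.103°
Rodrigues: sinθ=0.57505, 1−cosθ=0.18188; R = I + sinθ·[k]× + (1−cosθ)·[k]×²:
    [+0.93660 +0.27589 -0.21600]
    [-0.13859 +0.85789 +0.49479]
    [+0.32182 -0.43349 +0.84174]
t = (-0.1212, 0.2566, 0.7754) m
M0: Pc = R·M0+t = (-0.18496, +0.35276, +0.70251); u = 750.0·(-0.18496)/0.70251 + 313.9 = 116.4390, v = 451.7·(+0.35276)/0.70251 + 236.3 = 463.1170
M1: Pc = R·M1+t = (-0.00419, +0.32601, +0.76462); u = 750.0·(-0.00419)/0.76462 + 313.9 = 309.7861, v = 451.7·(+0.32601)/0.76462 + 236.3 = 428.8909
M2: Pc = R·M2+t = (-0.05744, +0.16044, +0.84829); u = 750.0·(-0.05744)/0.84829 + 313.9 = 263.1141, v = 451.7·(+0.16044)/0.84829 + 236.3 = 321.7316
M3: Pc = R·M3+t = (-0.23821, +0.18719, +0.78618); u = 750.0·(-0.23821)/0.78618 + 313.9 = 86.6553, v = 451.7·(+0.18719)/0.78618 + 236.3 = 343.8495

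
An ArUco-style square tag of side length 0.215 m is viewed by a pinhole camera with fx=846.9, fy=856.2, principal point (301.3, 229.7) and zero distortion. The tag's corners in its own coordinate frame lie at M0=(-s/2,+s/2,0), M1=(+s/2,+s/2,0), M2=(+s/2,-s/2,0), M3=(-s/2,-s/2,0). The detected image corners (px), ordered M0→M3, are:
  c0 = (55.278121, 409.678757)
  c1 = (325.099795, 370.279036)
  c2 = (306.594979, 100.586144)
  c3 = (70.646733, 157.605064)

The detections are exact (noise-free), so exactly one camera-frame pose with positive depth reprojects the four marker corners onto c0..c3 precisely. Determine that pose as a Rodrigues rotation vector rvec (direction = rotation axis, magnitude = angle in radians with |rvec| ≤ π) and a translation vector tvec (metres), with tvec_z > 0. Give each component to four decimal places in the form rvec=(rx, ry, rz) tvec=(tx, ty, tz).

rvec=(-0.4052, 0.3204, -0.1257) tvec=(-0.0910, 0.0170, 0.6546)

Intrinsics K: fx=846.9, fy=856.2, cx=301.3, cy=229.7
Marker side s = 0.215 m; corners in marker frame (Z=0):
  M0 = (-0.1075, +0.1075, 0)
  M1 = (+0.1075, +0.1075, 0)
  M2 = (+0.1075, -0.1075, 0)
  M3 = (-0.1075, -0.1075, 0)
Detected image corners:
  c0 = (55.278121, 409.678757) px
  c1 = (325.099795, 370.279036) px
  c2 = (306.594979, 100.586144) px
  c3 = (70.646733, 157.605064) px
Planar DLT: solve 8×8 A·h = b for H (H[2,2]=1):
  H  [+1089.74623 -113.83572 +183.52465]
  H  [-338.24147 +1050.51679 +251.94936]
  H  [-0.42876 -0.62036 +1.00000]
B = K⁻¹H; ‖b₁‖=1.527676, ‖b₂‖=1.527676; λ = 2/(‖b₁‖+‖b₂‖) = 0.654589, sign → tz>0 ⇒ λ=+0.654589
r₁ = λ·B[:,0] = (+0.94214,-0.18330,-0.28066); r₂ = λ·B[:,1] = (+0.05648,+0.91209,-0.40608)
r₃ = r₁×r₂ = (+0.33042,+0.36673,+0.86967); SVD([r₁ r₂ r₃]) → R = UVᵀ:
  R  [+0.94214 +0.05648 +0.33042]
  R  [-0.18330 +0.91209 +0.36673]
  R  [-0.28066 -0.40608 +0.86967]
t = (-0.09103, +0.01701, +0.65459) m
tr R = 2.723905; θ = arccos((tr R − 1)/2) = 0.531688 rad = 30.463°
axis k = ((R−Rᵀ)₃₂, (R−Rᵀ)₁₃, (R−Rᵀ)₂₁) / (2 sinθ) = (-0.762153, +0.602661, -0.236477)
rvec = θ·k = (-0.405228, +0.320428, -0.125732)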